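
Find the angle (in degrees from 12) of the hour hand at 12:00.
The hour hand moves 30 degrees per hour and 0.5 degrees per minute.
At 12:00: (0) x 30 + 0 x 0.5 = 0 + 0 = 0 degrees

Final answer: 0 degrees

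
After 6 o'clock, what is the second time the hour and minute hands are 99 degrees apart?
At t minutes past 6:00, the hour hand is at 30 x 6 + 0.5t degrees and the minute hand is at 6t degrees.
The smaller angle between them is 99 degrees when |30H - 5.5t| = 99 or |30H - 5.5t| = 261.
With H = 6, solve 30 x 6 - 5.5t = +/- target for each target:
  t = (30 x 6 - 99) / 5.5 = 14.73
  t = (30 x 6 + 99) / 5.5 = 50.73
  t = (30 x 6 - 261) / 5.5 = -14.73 (outside (0, 60))
  t = (30 x 6 + 261) / 5.5 = 80.18 (outside (0, 60))
Valid solutions in (0, 60): {14.73, 50.73} minutes.
The second occurrence is t = 50.73 minutes.
The hands form a 99-degree angle at 50.73 minutes past 6:00.

Final answer: 50.73 minutes past 6:00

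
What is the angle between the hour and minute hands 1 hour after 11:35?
First find the time 1 hour after 11:35.
Total minutes: 11 x 60 + 35 + 1 x 60 + 0 = 755.
755 mod 720 = 35 minutes = 12:35.
Now compute the angle at 12:35:
Hour hand: 0 x 30 + 35 x 0.5 = 17.5 degrees
Minute hand: 35 x 6 = 210 degrees
Difference: |17.5 - 210| = 192.5 degrees
Smaller angle: 360 - 192.5 = 167.5 degrees

Final answer: 167.5 degrees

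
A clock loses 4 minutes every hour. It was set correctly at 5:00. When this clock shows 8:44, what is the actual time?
For every 60 true minutes, the faulty clock advances 56 minutes, so 1 faulty-clock minute corresponds to 60/56 true minutes.
From 5:00 to 8:44 on the faulty dial is 224 minutes.
True elapsed: 224 x 60/56 = 240 minutes = 4 hours.
True time: 5:00 + 4 hours = 9:00.

Final answer: 9:00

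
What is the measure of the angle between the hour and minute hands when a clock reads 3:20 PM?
Hour hand position: 3 x 30 + 20 x 0.5 = 100 degrees
Minute hand position: 20 x 6 = 120 degrees
Difference: |100 - 120| = 20 degrees
The angle between the hands is 20 degrees

Final answer: 20 degrees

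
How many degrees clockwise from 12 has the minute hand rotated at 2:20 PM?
The minute hand moves 6 degrees per minute.
At 2:20: 20 x 6 = 120 degrees

Final answer: 120 degrees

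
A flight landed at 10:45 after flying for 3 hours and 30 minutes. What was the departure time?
Starting time: 10:45 = 645 total minutes past 12:00
Subtracting: 3 hours and 30 minutes = 210 minutes
645 - 210 = 435 minutes
= 7 hours and 15 minutes past 12:00 = 7:15

Final answer: 7:15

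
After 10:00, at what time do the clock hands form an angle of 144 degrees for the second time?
At t minutes past 10:00, the hour hand is at 30 x 10 + 0.5t degrees and the minute hand is at 6t degrees.
The smaller angle between them is 144 degrees when |30H - 5.5t| = 144 or |30H - 5.5t| = 216.
With H = 10, solve 30 x 10 - 5.5t = +/- target for each target:
  t = (30 x 10 - 144) / 5.5 = 28.36
  t = (30 x 10 + 144) / 5.5 = 80.73 (outside (0, 60))
  t = (30 x 10 - 216) / 5.5 = 15.27
  t = (30 x 10 + 216) / 5.5 = 93.82 (outside (0, 60))
Valid solutions in (0, 60): {15.27, 28.36} minutes.
The second occurrence is t = 28.36 minutes.
The hands form a 144-degree angle at 28.36 minutes past 10:00.

Final answer: 28.36 minutes past 10:00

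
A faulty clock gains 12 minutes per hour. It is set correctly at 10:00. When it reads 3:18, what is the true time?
For every 60 true minutes, the faulty clock advances 72 minutes, so 1 faulty-clock minute corresponds to 60/72 true minutes.
From 10:00 to 3:18 on the faulty dial is 318 minutes.
True elapsed: 318 x 60/72 = 265 minutes = 4 hours and 25 minutes.
True time: 10:00 + 4 hours and 25 minutes = 2:25.

Final answer: 2:25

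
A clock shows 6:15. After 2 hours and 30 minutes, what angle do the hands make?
First find the time 2 hours and 30 minutes after 6:15.
Total minutes: 6 x 60 + 15 + 2 x 60 + 30 = 525.
525 mod 720 = 525 minutes = 8:45.
Now compute the angle at 8:45:
Hour hand: 8 x 30 + 45 x 0.5 = 262.5 degrees
Minute hand: 45 x 6 = 270 degrees
Difference: |262.5 - 270| = 7.5 degrees
The angle is 7.5 degrees

Final answer: 7.5 degrees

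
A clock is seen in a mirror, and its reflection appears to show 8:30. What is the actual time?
Reflection across the vertical (12-6) axis maps a hand at angle A degrees to (360 - A) degrees, which sends a reading of T minutes past 12:00 to (720 - T) minutes past 12:00.
Mirror reads 8:30 = 510 minutes past 12:00.
Actual time: (720 - 510) mod 720 = 210 minutes = 3:30.

Final answer: 3:30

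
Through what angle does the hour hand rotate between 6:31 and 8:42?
The hour hand moves 0.5 degrees per minute.
Time elapsed: 8:42 - 6:31 = 131 minutes
Angular displacement: 131 x 0.5 = 65.5 degrees

Final answer: 65.5 degrees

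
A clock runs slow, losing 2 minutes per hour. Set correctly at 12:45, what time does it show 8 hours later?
For every 60 true minutes, the faulty clock advances 60 - 2 = 58 minutes.
True elapsed: 8 hours = 480 minutes.
Faulty clock advances: 480 x 58/60 = 464 minutes (drift: 16 minutes behind).
Shown time: 12:45 + 464 minutes = 8:29.

Final answer: 8:29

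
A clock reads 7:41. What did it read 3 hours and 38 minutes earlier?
Starting time: 7:41 = 461 total minutes past 12:00
Subtracting: 3 hours and 38 minutes = 218 minutes
461 - 218 = 243 minutes
= 4 hours and 3 minutes past 12:00 = 4:03

Final answer: 4:03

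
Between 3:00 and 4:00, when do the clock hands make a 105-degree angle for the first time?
At t minutes past 3:00, the hour hand is at 30 x 3 + 0.5t degrees and the minute hand is at 6t degrees.
The smaller angle between them is 105 degrees when |30H - 5.5t| = 105 or |30H - 5.5t| = 255.
With H = 3, solve 30 x 3 - 5.5t = +/- target for each target:
  t = (30 x 3 - 105) / 5.5 = -2.73 (outside (0, 60))
  t = (30 x 3 + 105) / 5.5 = 35.45
  t = (30 x 3 - 255) / 5.5 = -30 (outside (0, 60))
  t = (30 x 3 + 255) / 5.5 = 62.73 (outside (0, 60))
Valid solutions in (0, 60): {35.45} minutes.
The first occurrence is t = 35.45 minutes.
The hands form a 105-degree angle at 35.45 minutes past 3:00.

Final answer: 35.45 minutes past 3:00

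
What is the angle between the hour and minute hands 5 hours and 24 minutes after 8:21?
First find the time 5 hours and 24 minutes after 8:21.
Total minutes: 8 x 60 + 21 + 5 x 60 + 24 = 825.
825 mod 720 = 105 minutes = 1:45.
Now compute the angle at 1:45:
Hour hand: 1 x 30 + 45 x 0.5 = 52.5 degrees
Minute hand: 45 x 6 = 270 degrees
Difference: |52.5 - 270| = 217.5 degrees
Smaller angle: 360 - 217.5 = 142.5 degrees

Final answer: 142.5 degrees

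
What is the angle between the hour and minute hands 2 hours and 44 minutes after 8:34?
First find the time 2 hours and 44 minutes after 8:34.
Total minutes: 8 x 60 + 34 + 2 x 60 + 44 = 678.
678 mod 720 = 678 minutes = 11:18.
Now compute the angle at 11:18:
Hour hand: 11 x 30 + 18 x 0.5 = 339 degrees
Minute hand: 18 x 6 = 108 degrees
Difference: |339 - 108| = 231 degrees
Smaller angle: 360 - 231 = 129 degrees

Final answer: 129 degrees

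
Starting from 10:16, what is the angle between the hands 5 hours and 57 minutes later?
First find the time 5 hours and 57 minutes after 10:16.
Total minutes: 10 x 60 + 16 + 5 x 60 + 57 = 973.
973 mod 720 = 253 minutes = 4:13.
Now compute the angle at 4:13:
Hour hand: 4 x 30 + 13 x 0.5 = 126.5 degrees
Minute hand: 13 x 6 = 78 degrees
Difference: |126.5 - 78| = 48.5 degrees
The angle is 48.5 degrees

Final answer: 48.5 degrees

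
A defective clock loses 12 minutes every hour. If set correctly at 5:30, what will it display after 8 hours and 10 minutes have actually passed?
For every 60 true minutes, the faulty clock advances 60 - 12 = 48 minutes.
True elapsed: 8 hours and 10 minutes = 490 minutes.
Faulty clock advances: 490 x 48/60 = 392 minutes (drift: 98 minutes behind).
Shown time: 5:30 + 392 minutes = 12:02.

Final answer: 12:02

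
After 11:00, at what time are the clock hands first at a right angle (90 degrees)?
At t minutes past 11:00, the hour hand is at 30 x 11 + 0.5t degrees and the minute hand is at 6t degrees.
The smaller angle between them is 90 degrees when |30H - 5.5t| = 90 or |30H - 5.5t| = 270.
With H = 11, solve 30 x 11 - 5.5t = +/- target for each target:
  t = (30 x 11 - 90) / 5.5 = 43.64
  t = (30 x 11 + 90) / 5.5 = 76.36 (outside (0, 60))
  t = (30 x 11 - 270) / 5.5 = 10.91
  t = (30 x 11 + 270) / 5.5 = 109.09 (outside (0, 60))
Valid solutions in (0, 60): {10.91, 43.64} minutes.
First occurrence: t = 10.91 minutes.
The hands are at right angles at 10.91 minutes past 11:00.

Final answer: 10.91 minutes past 11:00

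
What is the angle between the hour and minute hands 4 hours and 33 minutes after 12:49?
First find the time 4 hours and 33 minutes after 12:49.
Total minutes: 12 x 60 + 49 + 4 x 60 + 33 = 1042.
1042 mod 720 = 322 minutes = 5:22.
Now compute the angle at 5:22:
Hour hand: 5 x 30 + 22 x 0.5 = 161 degrees
Minute hand: 22 x 6 = 132 degrees
Difference: |161 - 132| = 29 degrees
The angle is 29 degrees

Final answer: 29 degrees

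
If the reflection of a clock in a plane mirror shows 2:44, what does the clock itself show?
Reflection across the vertical (12-6) axis maps a hand at angle A degrees to (360 - A) degrees, which sends a reading of T minutes past 12:00 to (720 - T) minutes past 12:00.
Mirror reads 2:44 = 164 minutes past 12:00.
Actual time: (720 - 164) mod 720 = 556 minutes = 9:16.

Final answer: 9:16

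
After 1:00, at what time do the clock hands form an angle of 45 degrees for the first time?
At t minutes past 1:00, the hour hand is at 30 x 1 + 0.5t degrees and the minute hand is at 6t degrees.
The smaller angle between them is 45 degrees when |30H - 5.5t| = 45 or |30H - 5.5t| = 315.
With H = 1, solve 30 x 1 - 5.5t = +/- target for each target:
  t = (30 x 1 - 45) / 5.5 = -2.73 (outside (0, 60))
  t = (30 x 1 + 45) / 5.5 = 13.64
  t = (30 x 1 - 315) / 5.5 = -51.82 (outside (0, 60))
  t = (30 x 1 + 315) / 5.5 = 62.73 (outside (0, 60))
Valid solutions in (0, 60): {13.64} minutes.
The first occurrence is t = 13.64 minutes.
The hands form a 45-degree angle at 13.64 minutes past 1:00.

Final answer: 13.64 minutes past 1:00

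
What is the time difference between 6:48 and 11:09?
From 6:48 to 11:09:
(11 x 60 + 9) - (6 x 60 + 48) = 669 - 408 = 261 minutes
= 4 hours and 21 minutes

Final answer: 4 hours and 21 minutes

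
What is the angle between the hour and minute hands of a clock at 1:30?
Hour hand position: 1 x 30 + 30 x 0.5 = 45 degrees
Minute hand position: 30 x 6 = 180 degrees
Difference: |45 - 180| = 135 degrees
The angle between the hands is 135 degrees

Final answer: 135 degrees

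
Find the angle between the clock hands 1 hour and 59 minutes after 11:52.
First find the time 1 hour and 59 minutes after 11:52.
Total minutes: 11 x 60 + 52 + 1 x 60 + 59 = 831.
831 mod 720 = 111 minutes = 1:51.
Now compute the angle at 1:51:
Hour hand: 1 x 30 + 51 x 0.5 = 55.5 degrees
Minute hand: 51 x 6 = 306 degrees
Difference: |55.5 - 306| = 250.5 degrees
Smaller angle: 360 - 250.5 = 109.5 degrees

Final answer: 109.5 degrees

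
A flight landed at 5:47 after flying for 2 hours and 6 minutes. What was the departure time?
Starting time: 5:47 = 347 total minutes past 12:00
Subtracting: 2 hours and 6 minutes = 126 minutes
347 - 126 = 221 minutes
= 3 hours and 41 minutes past 12:00 = 3:41

Final answer: 3:41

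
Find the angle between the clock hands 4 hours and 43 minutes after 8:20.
First find the time 4 hours and 43 minutes after 8:20.
Total minutes: 8 x 60 + 20 + 4 x 60 + 43 = 783.
783 mod 720 = 63 minutes = 1:03.
Now compute the angle at 1:03:
Hour hand: 1 x 30 + 3 x 0.5 = 31.5 degrees
Minute hand: 3 x 6 = 18 degrees
Difference: |31.5 - 18| = 13.5 degrees
The angle is 13.5 degrees

Final answer: 13.5 degrees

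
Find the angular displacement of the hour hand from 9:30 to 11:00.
The hour hand moves 0.5 degrees per minute.
Time elapsed: 11:00 - 9:30 = 90 minutes
Angular displacement: 90 x 0.5 = 45 degrees

Final answer: 45 degrees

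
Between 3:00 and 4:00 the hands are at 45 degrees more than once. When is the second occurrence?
At t minutes past 3:00, the hour hand is at 30 x 3 + 0.5t degrees and the minute hand is at 6t degrees.
The smaller angle between them is 45 degrees when |30H - 5.5t| = 45 or |30H - 5.5t| = 315.
With H = 3, solve 30 x 3 - 5.5t = +/- target for each target:
  t = (30 x 3 - 45) / 5.5 = 8.18
  t = (30 x 3 + 45) / 5.5 = 24.55
  t = (30 x 3 - 315) / 5.5 = -40.91 (outside (0, 60))
  t = (30 x 3 + 315) / 5.5 = 73.64 (outside (0, 60))
Valid solutions in (0, 60): {8.18, 24.55} minutes.
The second occurrence is t = 24.55 minutes.
The hands form a 45-degree angle at 24.55 minutes past 3:00.

Final answer: 24.55 minutes past 3:00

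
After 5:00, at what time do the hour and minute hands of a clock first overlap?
The minute hand gains 5.5 degrees per minute on the hour hand.
At 5:00, the hour hand is at 150 degrees and the minute hand is at 0 degrees.
The gap is 150 degrees. Time to close: 150/5.5 = 60 x 5/11 = 27.27 minutes.
The hands overlap at 27.27 minutes past 5:00.

Final answer: 27.27 minutes past 5:00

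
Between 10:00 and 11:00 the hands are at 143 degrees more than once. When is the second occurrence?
At t minutes past 10:00, the hour hand is at 30 x 10 + 0.5t degrees and the minute hand is at 6t degrees.
The smaller angle between them is 143 degrees when |30H - 5.5t| = 143 or |30H - 5.5t| = 217.
With H = 10, solve 30 x 10 - 5.5t = +/- target for each target:
  t = (30 x 10 - 143) / 5.5 = 28.55
  t = (30 x 10 + 143) / 5.5 = 80.55 (outside (0, 60))
  t = (30 x 10 - 217) / 5.5 = 15.09
  t = (30 x 10 + 217) / 5.5 = 94 (outside (0, 60))
Valid solutions in (0, 60): {15.09, 28.55} minutes.
The second occurrence is t = 28.55 minutes.
The hands form a 143-degree angle at 28.55 minutes past 10:00.

Final answer: 28.55 minutes past 10:00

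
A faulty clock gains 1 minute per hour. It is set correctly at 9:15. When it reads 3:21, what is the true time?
For every 60 true minutes, the faulty clock advances 61 minutes, so 1 faulty-clock minute corresponds to 60/61 true minutes.
From 9:15 to 3:21 on the faulty dial is 366 minutes.
True elapsed: 366 x 60/61 = 360 minutes = 6 hours.
True time: 9:15 + 6 hours = 3:15.

Final answer: 3:15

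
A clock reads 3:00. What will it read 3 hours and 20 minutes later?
Starting time: 3:00
Adding 20 minutes to 0 minutes: 0 + 20 = 20 minutes
Adding 3 hours: 3 + 3 = 6
Final time: 6:20

Final answer: 6:20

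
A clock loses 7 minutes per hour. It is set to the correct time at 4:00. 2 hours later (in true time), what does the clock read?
For every 60 true minutes, the faulty clock advances 60 - 7 = 53 minutes.
True elapsed: 2 hours = 120 minutes.
Faulty clock advances: 120 x 53/60 = 106 minutes (drift: 14 minutes behind).
Shown time: 4:00 + 106 minutes = 5:46.

Final answer: 5:46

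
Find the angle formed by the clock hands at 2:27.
Hour hand position: 2 x 30 + 27 x 0.5 = 73.5 degrees
Minute hand position: 27 x 6 = 162 degrees
Difference: |73.5 - 162| = 88.5 degrees
The angle between the hands is 88.5 degrees

Final answer: 88.5 degrees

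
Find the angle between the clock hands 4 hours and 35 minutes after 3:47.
First find the time 4 hours and 35 minutes after 3:47.
Total minutes: 3 x 60 + 47 + 4 x 60 + 35 = 502.
502 mod 720 = 502 minutes = 8:22.
Now compute the angle at 8:22:
Hour hand: 8 x 30 + 22 x 0.5 = 251 degrees
Minute hand: 22 x 6 = 132 degrees
Difference: |251 - 132| = 119 degrees
The angle is 119 degrees

Final answer: 119 degrees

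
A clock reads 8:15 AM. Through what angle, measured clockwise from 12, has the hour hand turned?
The hour hand moves 30 degrees per hour and 0.5 degrees per minute.
At 8:15: (8) x 30 + 15 x 0.5 = 240 + 7.5 = 247.5 degrees

Final answer: 247.5 degrees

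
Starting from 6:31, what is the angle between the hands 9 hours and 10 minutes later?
First find the time 9 hours and 10 minutes after 6:31.
Total minutes: 6 x 60 + 31 + 9 x 60 + 10 = 941.
941 mod 720 = 221 minutes = 3:41.
Now compute the angle at 3:41:
Hour hand: 3 x 30 + 41 x 0.5 = 110.5 degrees
Minute hand: 41 x 6 = 246 degrees
Difference: |110.5 - 246| = 135.5 degrees
The angle is 135.5 degrees

Final answer: 135.5 degrees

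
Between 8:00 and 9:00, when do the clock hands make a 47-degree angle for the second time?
At t minutes past 8:00, the hour hand is at 30 x 8 + 0.5t degrees and the minute hand is at 6t degrees.
The smaller angle between them is 47 degrees when |30H - 5.5t| = 47 or |30H - 5.5t| = 313.
With H = 8, solve 30 x 8 - 5.5t = +/- target for each target:
  t = (30 x 8 - 47) / 5.5 = 35.09
  t = (30 x 8 + 47) / 5.5 = 52.18
  t = (30 x 8 - 313) / 5.5 = -13.27 (outside (0, 60))
  t = (30 x 8 + 313) / 5.5 = 100.55 (outside (0, 60))
Valid solutions in (0, 60): {35.09, 52.18} minutes.
The second occurrence is t = 52.18 minutes.
The hands form a 47-degree angle at 52.18 minutes past 8:00.

Final answer: 52.18 minutes past 8:00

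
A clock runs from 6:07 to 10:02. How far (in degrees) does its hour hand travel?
The hour hand moves 0.5 degrees per minute.
Time elapsed: 10:02 - 6:07 = 235 minutes
Angular displacement: 235 x 0.5 = 117.5 degrees

Final answer: 117.5 degrees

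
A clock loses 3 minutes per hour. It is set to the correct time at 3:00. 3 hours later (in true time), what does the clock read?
For every 60 true minutes, the faulty clock advances 60 - 3 = 57 minutes.
True elapsed: 3 hours = 180 minutes.
Faulty clock advances: 180 x 57/60 = 171 minutes (drift: 9 minutes behind).
Shown time: 3:00 + 171 minutes = 5:51.

Final answer: 5:51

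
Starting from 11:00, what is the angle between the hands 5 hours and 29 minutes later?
First find the time 5 hours and 29 minutes after 11:00.
Total minutes: 11 x 60 + 0 + 5 x 60 + 29 = 989.
989 mod 720 = 269 minutes = 4:29.
Now compute the angle at 4:29:
Hour hand: 4 x 30 + 29 x 0.5 = 134.5 degrees
Minute hand: 29 x 6 = 174 degrees
Difference: |134.5 - 174| = 39.5 degrees
The angle is 39.5 degrees

Final answer: 39.5 degrees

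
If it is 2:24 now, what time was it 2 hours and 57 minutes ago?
Starting time: 2:24 = 144 total minutes past 12:00
Subtracting: 2 hours and 57 minutes = 177 minutes
144 - 177 = -33 (negative, add 12 hours = 720) = 687 minutes
= 11 hours and 27 minutes past 12:00 = 11:27

Final answer: 11:27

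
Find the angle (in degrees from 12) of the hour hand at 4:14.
The hour hand moves 30 degrees per hour and 0.5 degrees per minute.
At 4:14: (4) x 30 + 14 x 0.5 = 120 + 7 = 127 degrees

Final answer: 127 degrees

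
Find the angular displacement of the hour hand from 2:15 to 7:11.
The hour hand moves 0.5 degrees per minute.
Time elapsed: 7:11 - 2:15 = 296 minutes
Angular displacement: 296 x 0.5 = 148 degrees

Final answer: 148 degrees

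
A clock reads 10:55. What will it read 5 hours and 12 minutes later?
Starting time: 10:55
Adding 12 minutes to 55 minutes: 55 + 12 = 67 minutes = 1 hour and 7 minutes
Adding 5 hours: 10 + 5 + 1 (carry) = 16 - 12 = 4
Final time: 4:07

Final answer: 4:07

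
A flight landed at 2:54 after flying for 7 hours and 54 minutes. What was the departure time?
Starting time: 2:54 = 174 total minutes past 12:00
Subtracting: 7 hours and 54 minutes = 474 minutes
174 - 474 = -300 (negative, add 12 hours = 720) = 420 minutes
= 7 hours past 12:00 = 7:00

Final answer: 7:00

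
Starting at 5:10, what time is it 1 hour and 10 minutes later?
Starting time: 5:10
Adding 10 minutes to 10 minutes: 10 + 10 = 20 minutes
Adding 1 hour: 5 + 1 = 6
Final time: 6:20

Final answer: 6:20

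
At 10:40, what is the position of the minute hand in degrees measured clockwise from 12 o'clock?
The minute hand moves 6 degrees per minute.
At 10:40: 40 x 6 = 240 degrees

Final answer: 240 degrees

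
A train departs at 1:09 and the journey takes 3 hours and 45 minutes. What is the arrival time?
Starting time: 1:09
Adding 45 minutes to 9 minutes: 9 + 45 = 54 minutes
Adding 3 hours: 1 + 3 = 4
Final time: 4:54

Final answer: 4:54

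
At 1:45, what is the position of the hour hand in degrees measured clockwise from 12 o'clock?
The hour hand moves 30 degrees per hour and 0.5 degrees per minute.
At 1:45: (1) x 30 + 45 x 0.5 = 30 + 22.5 = 52.5 degrees

Final answer: 52.5 degrees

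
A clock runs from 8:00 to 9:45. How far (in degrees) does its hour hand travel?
The hour hand moves 0.5 degrees per minute.
Time elapsed: 9:45 - 8:00 = 105 minutes
Angular displacement: 105 x 0.5 = 52.5 degrees

Final answer: 52.5 degrees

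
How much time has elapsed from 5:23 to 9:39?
From 5:23 to 9:39:
(9 x 60 + 39) - (5 x 60 + 23) = 579 - 323 = 256 minutes
= 4 hours and 16 minutes

Final answer: 4 hours and 16 minutes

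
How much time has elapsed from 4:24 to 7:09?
From 4:24 to 7:09:
(7 x 60 + 9) - (4 x 60 + 24) = 429 - 264 = 165 minutes
= 2 hours and 45 minutes

Final answer: 2 hours and 45 minutes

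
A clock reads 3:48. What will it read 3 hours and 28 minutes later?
Starting time: 3:48
Adding 28 minutes to 48 minutes: 48 + 28 = 76 minutes = 1 hour and 16 minutes
Adding 3 hours: 3 + 3 + 1 (carry) = 7
Final time: 7:16

Final answer: 7:16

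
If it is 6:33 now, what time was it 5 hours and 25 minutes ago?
Starting time: 6:33 = 393 total minutes past 12:00
Subtracting: 5 hours and 25 minutes = 325 minutes
393 - 325 = 68 minutes
= 1 hour and 8 minutes past 12:00 = 1:08

Final answer: 1:08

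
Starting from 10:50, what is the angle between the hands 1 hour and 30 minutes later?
First find the time 1 hour and 30 minutes after 10:50.
Total minutes: 10 x 60 + 50 + 1 x 60 + 30 = 740.
740 mod 720 = 20 minutes = 12:20.
Now compute the angle at 12:20:
Hour hand: 0 x 30 + 20 x 0.5 = 10 degrees
Minute hand: 20 x 6 = 120 degrees
Difference: |10 - 120| = 110 degrees
The angle is 110 degrees

Final answer: 110 degrees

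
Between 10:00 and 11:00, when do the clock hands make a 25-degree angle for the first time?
At t minutes past 10:00, the hour hand is at 30 x 10 + 0.5t degrees and the minute hand is at 6t degrees.
The smaller angle between them is 25 degrees when |30H - 5.5t| = 25 or |30H - 5.5t| = 335.
With H = 10, solve 30 x 10 - 5.5t = +/- target for each target:
  t = (30 x 10 - 25) / 5.5 = 50
  t = (30 x 10 + 25) / 5.5 = 59.09
  t = (30 x 10 - 335) / 5.5 = -6.36 (outside (0, 60))
  t = (30 x 10 + 335) / 5.5 = 115.45 (outside (0, 60))
Valid solutions in (0, 60): {50, 59.09} minutes.
The first occurrence is t = 50 minutes.
The hands form a 25-degree angle at 50 minutes past 10:00.

Final answer: 50 minutes past 10:00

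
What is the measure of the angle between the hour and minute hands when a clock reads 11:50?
Hour hand position: 11 x 30 + 50 x 0.5 = 355 degrees
Minute hand position: 50 x 6 = 300 degrees
Difference: |355 - 300| = 55 degrees
The angle between the hands is 55 degrees

Final answer: 55 degrees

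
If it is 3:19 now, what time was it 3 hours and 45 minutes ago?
Starting time: 3:19 = 199 total minutes past 12:00
Subtracting: 3 hours and 45 minutes = 225 minutes
199 - 225 = -26 (negative, add 12 hours = 720) = 694 minutes
= 11 hours and 34 minutes past 12:00 = 11:34

Final answer: 11:34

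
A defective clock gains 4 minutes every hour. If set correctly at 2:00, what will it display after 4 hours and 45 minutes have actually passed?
For every 60 true minutes, the faulty clock advances 60 + 4 = 64 minutes.
True elapsed: 4 hours and 45 minutes = 285 minutes.
Faulty clock advances: 285 x 64/60 = 304 minutes (drift: 19 minutes ahead).
Shown time: 2:00 + 304 minutes = 7:04.

Final answer: 7:04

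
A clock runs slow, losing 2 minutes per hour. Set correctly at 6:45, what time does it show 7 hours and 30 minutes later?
For every 60 true minutes, the faulty clock advances 60 - 2 = 58 minutes.
True elapsed: 7 hours and 30 minutes = 450 minutes.
Faulty clock advances: 450 x 58/60 = 435 minutes (drift: 15 minutes behind).
Shown time: 6:45 + 435 minutes = 2:00.

Final answer: 2:00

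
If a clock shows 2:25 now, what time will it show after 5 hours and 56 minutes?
Starting time: 2:25
Adding 56 minutes to 25 minutes: 25 + 56 = 81 minutes = 1 hour and 21 minutes
Adding 5 hours: 2 + 5 + 1 (carry) = 8
Final time: 8:21

Final answer: 8:21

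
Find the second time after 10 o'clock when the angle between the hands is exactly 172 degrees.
At t minutes past 10:00, the hour hand is at 30 x 10 + 0.5t degrees and the minute hand is at 6t degrees.
The smaller angle between them is 172 degrees when |30H - 5.5t| = 172 or |30H - 5.5t| = 188.
With H = 10, solve 30 x 10 - 5.5t = +/- target for each target:
  t = (30 x 10 - 172) / 5.5 = 23.27
  t = (30 x 10 + 172) / 5.5 = 85.82 (outside (0, 60))
  t = (30 x 10 - 188) / 5.5 = 20.36
  t = (30 x 10 + 188) / 5.5 = 88.73 (outside (0, 60))
Valid solutions in (0, 60): {20.36, 23.27} minutes.
The second occurrence is t = 23.27 minutes.
The hands form a 172-degree angle at 23.27 minutes past 10:00.

Final answer: 23.27 minutes past 10:00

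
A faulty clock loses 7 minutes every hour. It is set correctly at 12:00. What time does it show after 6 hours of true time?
For every 60 true minutes, the faulty clock advances 60 - 7 = 53 minutes.
True elapsed: 6 hours = 360 minutes.
Faulty clock advances: 360 x 53/60 = 318 minutes (drift: 42 minutes behind).
Shown time: 12:00 + 318 minutes = 5:18.

Final answer: 5:18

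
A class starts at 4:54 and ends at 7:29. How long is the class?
From 4:54 to 7:29:
(7 x 60 + 29) - (4 x 60 + 54) = 449 - 294 = 155 minutes
= 2 hours and 35 minutes

Final answer: 2 hours and 35 minutes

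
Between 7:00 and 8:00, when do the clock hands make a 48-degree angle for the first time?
At t minutes past 7:00, the hour hand is at 30 x 7 + 0.5t degrees and the minute hand is at 6t degrees.
The smaller angle between them is 48 degrees when |30H - 5.5t| = 48 or |30H - 5.5t| = 312.
With H = 7, solve 30 x 7 - 5.5t = +/- target for each target:
  t = (30 x 7 - 48) / 5.5 = 29.45
  t = (30 x 7 + 48) / 5.5 = 46.91
  t = (30 x 7 - 312) / 5.5 = -18.55 (outside (0, 60))
  t = (30 x 7 + 312) / 5.5 = 94.91 (outside (0, 60))
Valid solutions in (0, 60): {29.45, 46.91} minutes.
The first occurrence is t = 29.45 minutes.
The hands form a 48-degree angle at 29.45 minutes past 7:00.

Final answer: 29.45 minutes past 7:00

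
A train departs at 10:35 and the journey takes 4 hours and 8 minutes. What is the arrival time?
Starting time: 10:35
Adding 8 minutes to 35 minutes: 35 + 8 = 43 minutes
Adding 4 hours: 10 + 4 = 14 - 12 = 2
Final time: 2:43

Final answer: 2:43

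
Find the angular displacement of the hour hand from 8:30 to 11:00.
The hour hand moves 0.5 degrees per minute.
Time elapsed: 11:00 - 8:30 = 150 minutes
Angular displacement: 150 x 0.5 = 75 degrees

Final answer: 75 degrees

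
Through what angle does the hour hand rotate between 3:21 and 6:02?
The hour hand moves 0.5 degrees per minute.
Time elapsed: 6:02 - 3:21 = 161 minutes
Angular displacement: 161 x 0.5 = 80.5 degrees

Final answer: 80.5 degrees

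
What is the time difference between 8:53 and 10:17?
From 8:53 to 10:17:
(10 x 60 + 17) - (8 x 60 + 53) = 617 - 533 = 84 minutes
= 1 hour and 24 minutes

Final answer: 1 hour and 24 minutes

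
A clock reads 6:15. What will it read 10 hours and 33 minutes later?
Starting time: 6:15
Adding 33 minutes to 15 minutes: 15 + 33 = 48 minutes
Adding 10 hours: 6 + 10 = 16 - 12 = 4
Final time: 4:48

Final answer: 4:48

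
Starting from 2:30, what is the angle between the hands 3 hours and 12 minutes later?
First find the time 3 hours and 12 minutes after 2:30.
Total minutes: 2 x 60 + 30 + 3 x 60 + 12 = 342.
342 mod 720 = 342 minutes = 5:42.
Now compute the angle at 5:42:
Hour hand: 5 x 30 + 42 x 0.5 = 171 degrees
Minute hand: 42 x 6 = 252 degrees
Difference: |171 - 252| = 81 degrees
The angle is 81 degrees

Final answer: 81 degrees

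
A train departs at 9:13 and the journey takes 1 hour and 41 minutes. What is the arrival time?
Starting time: 9:13
Adding 41 minutes to 13 minutes: 13 + 41 = 54 minutes
Adding 1 hour: 9 + 1 = 10
Final time: 10:54

Final answer: 10:54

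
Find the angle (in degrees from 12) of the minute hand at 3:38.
The minute hand moves 6 degrees per minute.
At 3:38: 38 x 6 = 228 degrees

Final answer: 228 degrees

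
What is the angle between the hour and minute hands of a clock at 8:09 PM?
Hour hand position: 8 x 30 + 9 x 0.5 = 244.5 degrees
Minute hand position: 9 x 6 = 54 degrees
Difference: |244.5 - 54| = 190.5 degrees
Since 190.5 > 180, the smaller angle is 360 - 190.5 = 169.5 degrees

Final answer: 169.5 degrees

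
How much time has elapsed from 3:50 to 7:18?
From 3:50 to 7:18:
(7 x 60 + 18) - (3 x 60 + 50) = 438 - 230 = 208 minutes
= 3 hours and 28 minutes

Final answer: 3 hours and 28 minutes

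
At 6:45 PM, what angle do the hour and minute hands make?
Hour hand position: 6 x 30 + 45 x 0.5 = 202.5 degrees
Minute hand position: 45 x 6 = 270 degrees
Difference: |202.5 - 270| = 67.5 degrees
The angle between the hands is 67.5 degrees

Final answer: 67.5 degrees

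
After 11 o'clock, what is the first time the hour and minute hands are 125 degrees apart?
At t minutes past 11:00, the hour hand is at 30 x 11 + 0.5t degrees and the minute hand is at 6t degrees.
The smaller angle between them is 125 degrees when |30H - 5.5t| = 125 or |30H - 5.5t| = 235.
With H = 11, solve 30 x 11 - 5.5t = +/- target for each target:
  t = (30 x 11 - 125) / 5.5 = 37.27
  t = (30 x 11 + 125) / 5.5 = 82.73 (outside (0, 60))
  t = (30 x 11 - 235) / 5.5 = 17.27
  t = (30 x 11 + 235) / 5.5 = 102.73 (outside (0, 60))
Valid solutions in (0, 60): {17.27, 37.27} minutes.
The first occurrence is t = 17.27 minutes.
The hands form a 125-degree angle at 17.27 minutes past 11:00.

Final answer: 17.27 minutes past 11:00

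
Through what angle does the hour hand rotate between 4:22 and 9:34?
The hour hand moves 0.5 degrees per minute.
Time elapsed: 9:34 - 4:22 = 312 minutes
Angular displacement: 312 x 0.5 = 156 degrees

Final answer: 156 degrees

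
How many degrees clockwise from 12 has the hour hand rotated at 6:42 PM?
The hour hand moves 30 degrees per hour and 0.5 degrees per minute.
At 6:42: (6) x 30 + 42 x 0.5 = 180 + 21 = 201 degrees

Final answer: 201 degrees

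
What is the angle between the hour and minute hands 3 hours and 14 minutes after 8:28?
First find the time 3 hours and 14 minutes after 8:28.
Total minutes: 8 x 60 + 28 + 3 x 60 + 14 = 702.
702 mod 720 = 702 minutes = 11:42.
Now compute the angle at 11:42:
Hour hand: 11 x 30 + 42 x 0.5 = 351 degrees
Minute hand: 42 x 6 = 252 degrees
Difference: |351 - 252| = 99 degrees
The angle is 99 degrees

Final answer: 99 degrees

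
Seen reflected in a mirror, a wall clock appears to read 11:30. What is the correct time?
Reflection across the vertical (12-6) axis maps a hand at angle A degrees to (360 - A) degrees, which sends a reading of T minutes past 12:00 to (720 - T) minutes past 12:00.
Mirror reads 11:30 = 690 minutes past 12:00.
Actual time: (720 - 690) mod 720 = 30 minutes = 12:30.

Final answer: 12:30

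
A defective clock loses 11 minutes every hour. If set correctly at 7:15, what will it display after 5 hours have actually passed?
For every 60 true minutes, the faulty clock advances 60 - 11 = 49 minutes.
True elapsed: 5 hours = 300 minutes.
Faulty clock advances: 300 x 49/60 = 245 minutes (drift: 55 minutes behind).
Shown time: 7:15 + 245 minutes = 11:20.

Final answer: 11:20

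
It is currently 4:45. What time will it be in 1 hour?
Starting time: 4:45
Adding 0 minutes to 45 minutes: 45 + 0 = 45 minutes
Adding 1 hour: 4 + 1 = 5
Final time: 5:45

Final answer: 5:45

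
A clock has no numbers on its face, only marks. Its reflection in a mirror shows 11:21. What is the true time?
Reflection across the vertical (12-6) axis maps a hand at angle A degrees to (360 - A) degrees, which sends a reading of T minutes past 12:00 to (720 - T) minutes past 12:00.
Mirror reads 11:21 = 681 minutes past 12:00.
Actual time: (720 - 681) mod 720 = 39 minutes = 12:39.

Final answer: 12:39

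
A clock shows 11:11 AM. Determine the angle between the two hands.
Hour hand position: 11 x 30 + 11 x 0.5 = 335.5 degrees
Minute hand position: 11 x 6 = 66 degrees
Difference: |335.5 - 66| = 269.5 degrees
Since 269.5 > 180, the smaller angle is 360 - 269.5 = 90.5 degrees

Final answer: 90.5 degrees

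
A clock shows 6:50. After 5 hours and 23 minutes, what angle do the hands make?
First find the time 5 hours and 23 minutes after 6:50.
Total minutes: 6 x 60 + 50 + 5 x 60 + 23 = 733.
733 mod 720 = 13 minutes = 12:13.
Now compute the angle at 12:13:
Hour hand: 0 x 30 + 13 x 0.5 = 6.5 degrees
Minute hand: 13 x 6 = 78 degrees
Difference: |6.5 - 78| = 71.5 degrees
The angle is 71.5 degrees

Final answer: 71.5 degrees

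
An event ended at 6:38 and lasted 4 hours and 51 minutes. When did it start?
Starting time: 6:38 = 398 total minutes past 12:00
Subtracting: 4 hours and 51 minutes = 291 minutes
398 - 291 = 107 minutes
= 1 hour and 47 minutes past 12:00 = 1:47

Final answer: 1:47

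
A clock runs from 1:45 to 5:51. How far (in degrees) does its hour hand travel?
The hour hand moves 0.5 degrees per minute.
Time elapsed: 5:51 - 1:45 = 246 minutes
Angular displacement: 246 x 0.5 = 123 degrees

Final answer: 123 degrees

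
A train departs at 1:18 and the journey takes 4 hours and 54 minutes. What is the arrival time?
Starting time: 1:18
Adding 54 minutes to 18 minutes: 18 + 54 = 72 minutes = 1 hour and 12 minutes
Adding 4 hours: 1 + 4 + 1 (carry) = 6
Final time: 6:12

Final answer: 6:12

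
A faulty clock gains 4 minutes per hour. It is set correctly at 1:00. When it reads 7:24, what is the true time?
For every 60 true minutes, the faulty clock advances 64 minutes, so 1 faulty-clock minute corresponds to 60/64 true minutes.
From 1:00 to 7:24 on the faulty dial is 384 minutes.
True elapsed: 384 x 60/64 = 360 minutes = 6 hours.
True time: 1:00 + 6 hours = 7:00.

Final answer: 7:00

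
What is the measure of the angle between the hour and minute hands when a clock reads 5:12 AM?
Hour hand position: 5 x 30 + 12 x 0.5 = 156 degrees
Minute hand position: 12 x 6 = 72 degrees
Difference: |156 - 72| = 84 degrees
The angle between the hands is 84 degrees

Final answer: 84 degrees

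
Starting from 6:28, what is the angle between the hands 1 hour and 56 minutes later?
First find the time 1 hour and 56 minutes after 6:28.
Total minutes: 6 x 60 + 28 + 1 x 60 + 56 = 504.
504 mod 720 = 504 minutes = 8:24.
Now compute the angle at 8:24:
Hour hand: 8 x 30 + 24 x 0.5 = 252 degrees
Minute hand: 24 x 6 = 144 degrees
Difference: |252 - 144| = 108 degrees
The angle is 108 degrees

Final answer: 108 degrees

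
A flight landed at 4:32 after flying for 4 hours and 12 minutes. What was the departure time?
Starting time: 4:32 = 272 total minutes past 12:00
Subtracting: 4 hours and 12 minutes = 252 minutes
272 - 252 = 20 minutes
= 20 minutes past 12:00 = 12:20

Final answer: 12:20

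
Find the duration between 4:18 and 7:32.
From 4:18 to 7:32:
(7 x 60 + 32) - (4 x 60 + 18) = 452 - 258 = 194 minutes
= 3 hours and 14 minutes

Final answer: 3 hours and 14 minutes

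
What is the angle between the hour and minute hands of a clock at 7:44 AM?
Hour hand position: 7 x 30 + 44 x 0.5 = 232 degrees
Minute hand position: 44 x 6 = 264 degrees
Difference: |232 - 264| = 32 degrees
The angle between the hands is 32 degrees

Final answer: 32 degrees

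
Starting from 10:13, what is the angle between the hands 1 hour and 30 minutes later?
First find the time 1 hour and 30 minutes after 10:13.
Total minutes: 10 x 60 + 13 + 1 x 60 + 30 = 703.
703 mod 720 = 703 minutes = 11:43.
Now compute the angle at 11:43:
Hour hand: 11 x 30 + 43 x 0.5 = 351.5 degrees
Minute hand: 43 x 6 = 258 degrees
Difference: |351.5 - 258| = 93.5 degrees
The angle is 93.5 degrees

Final answer: 93.5 degrees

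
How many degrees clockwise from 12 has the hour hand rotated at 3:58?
The hour hand moves 30 degrees per hour and 0.5 degrees per minute.
At 3:58: (3) x 30 + 58 x 0.5 = 90 + 29 = 119 degrees

Final answer: 119 degrees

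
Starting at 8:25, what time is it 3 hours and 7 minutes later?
Starting time: 8:25
Adding 7 minutes to 25 minutes: 25 + 7 = 32 minutes
Adding 3 hours: 8 + 3 = 11
Final time: 11:32

Final answer: 11:32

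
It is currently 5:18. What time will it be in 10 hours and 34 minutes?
Starting time: 5:18
Adding 34 minutes to 18 minutes: 18 + 34 = 52 minutes
Adding 10 hours: 5 + 10 = 15 - 12 = 3
Final time: 3:52

Final answer: 3:52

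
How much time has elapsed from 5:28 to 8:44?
From 5:28 to 8:44:
(8 x 60 + 44) - (5 x 60 + 28) = 524 - 328 = 196 minutes
= 3 hours and 16 minutes

Final answer: 3 hours and 16 minutes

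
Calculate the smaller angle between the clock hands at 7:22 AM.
Hour hand position: 7 x 30 + 22 x 0.5 = 221 degrees
Minute hand position: 22 x 6 = 132 degrees
Difference: |221 - 132| = 89 degrees
The angle between the hands is 89 degrees

Final answer: 89 degrees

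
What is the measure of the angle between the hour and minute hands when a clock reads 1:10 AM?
Hour hand position: 1 x 30 + 10 x 0.5 = 35 degrees
Minute hand position: 10 x 6 = 60 degrees
Difference: |35 - 60| = 25 degrees
The angle between the hands is 25 degrees

Final answer: 25 degrees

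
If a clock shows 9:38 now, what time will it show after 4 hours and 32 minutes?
Starting time: 9:38
Adding 32 minutes to 38 minutes: 38 + 32 = 70 minutes = 1 hour and 10 minutes
Adding 4 hours: 9 + 4 + 1 (carry) = 14 - 12 = 2
Final time: 2:10

Final answer: 2:10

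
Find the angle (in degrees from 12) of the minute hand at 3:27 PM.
The minute hand moves 6 degrees per minute.
At 3:27: 27 x 6 = 162 degrees

Final answer: 162 degrees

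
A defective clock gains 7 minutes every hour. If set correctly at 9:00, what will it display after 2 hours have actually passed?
For every 60 true minutes, the faulty clock advances 60 + 7 = 67 minutes.
True elapsed: 2 hours = 120 minutes.
Faulty clock advances: 120 x 67/60 = 134 minutes (drift: 14 minutes ahead).
Shown time: 9:00 + 134 minutes = 11:14.

Final answer: 11:14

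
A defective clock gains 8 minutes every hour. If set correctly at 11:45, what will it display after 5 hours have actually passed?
For every 60 true minutes, the faulty clock advances 60 + 8 = 68 minutes.
True elapsed: 5 hours = 300 minutes.
Faulty clock advances: 300 x 68/60 = 340 minutes (drift: 40 minutes ahead).
Shown time: 11:45 + 340 minutes = 5:25.

Final answer: 5:25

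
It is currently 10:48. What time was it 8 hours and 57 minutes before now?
Starting time: 10:48 = 648 total minutes past 12:00
Subtracting: 8 hours and 57 minutes = 537 minutes
648 - 537 = 111 minutes
= 1 hour and 51 minutes past 12:00 = 1:51

Final answer: 1:51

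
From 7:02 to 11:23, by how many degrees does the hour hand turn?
The hour hand moves 0.5 degrees per minute.
Time elapsed: 11:23 - 7:02 = 261 minutes
Angular displacement: 261 x 0.5 = 130.5 degrees

Final answer: 130.5 degrees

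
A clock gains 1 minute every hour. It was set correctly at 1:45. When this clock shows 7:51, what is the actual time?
For every 60 true minutes, the faulty clock advances 61 minutes, so 1 faulty-clock minute corresponds to 60/61 true minutes.
From 1:45 to 7:51 on the faulty dial is 366 minutes.
True elapsed: 366 x 60/61 = 360 minutes = 6 hours.
True time: 1:45 + 6 hours = 7:45.

Final answer: 7:45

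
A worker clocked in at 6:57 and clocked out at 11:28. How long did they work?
From 6:57 to 11:28:
(11 x 60 + 28) - (6 x 60 + 57) = 688 - 417 = 271 minutes
= 4 hours and 31 minutes

Final answer: 4 hours and 31 minutes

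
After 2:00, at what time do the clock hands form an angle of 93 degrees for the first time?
At t minutes past 2:00, the hour hand is at 30 x 2 + 0.5t degrees and the minute hand is at 6t degrees.
The smaller angle between them is 93 degrees when |30H - 5.5t| = 93 or |30H - 5.5t| = 267.
With H = 2, solve 30 x 2 - 5.5t = +/- target for each target:
  t = (30 x 2 - 93) / 5.5 = -6 (outside (0, 60))
  t = (30 x 2 + 93) / 5.5 = 27.82
  t = (30 x 2 - 267) / 5.5 = -37.64 (outside (0, 60))
  t = (30 x 2 + 267) / 5.5 = 59.45
Valid solutions in (0, 60): {27.82, 59.45} minutes.
The first occurrence is t = 27.82 minutes.
The hands form a 93-degree angle at 27.82 minutes past 2:00.

Final answer: 27.82 minutes past 2:00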